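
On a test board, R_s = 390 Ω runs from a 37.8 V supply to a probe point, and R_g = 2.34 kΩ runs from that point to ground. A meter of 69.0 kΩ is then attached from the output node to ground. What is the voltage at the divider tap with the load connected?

V_out ≈ 32.2 V

The load sits in parallel with R_g: R_g‖R_L = (2340 × 69000) / (2340 + 69000) = 2263 Ω.
V_out = 37.8 × 2263 / (390 + 2263) = 37.8 × 2263/2653 = 32.2 V.
(Unloaded it would have been 32.4 V.)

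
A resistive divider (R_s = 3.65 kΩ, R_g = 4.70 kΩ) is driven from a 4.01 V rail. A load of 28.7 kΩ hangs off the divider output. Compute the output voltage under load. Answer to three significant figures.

The load sits in parallel with R_g: R_g‖R_L = (4.70 × 28.7) / (4.70 + 28.7) = 4.039 kΩ.
V_out = 4.01 × 4.039 / (3.65 + 4.039) = 4.01 × 4.039/7.689 = 2.11 V.

V_out ≈ 2.11 V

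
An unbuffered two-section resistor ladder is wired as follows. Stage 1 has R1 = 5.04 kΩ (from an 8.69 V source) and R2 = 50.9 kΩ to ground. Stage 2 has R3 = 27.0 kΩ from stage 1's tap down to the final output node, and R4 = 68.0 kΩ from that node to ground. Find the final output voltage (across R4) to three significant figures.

Stage 2 presents R3+R4 = 95.00 kΩ as a load on stage 1's tap.
Stage 1's lower leg becomes R2‖(R3+R4) = 33.14 kΩ, so V_mid = 8.69 × 33.14/38.18 = 7.543 V.
Stage 2 is itself unloaded: V_out = V_mid × R4/(R3+R4) = 7.543 × 68.0/95.00 = 5.40 V.

V_out ≈ 5.40 V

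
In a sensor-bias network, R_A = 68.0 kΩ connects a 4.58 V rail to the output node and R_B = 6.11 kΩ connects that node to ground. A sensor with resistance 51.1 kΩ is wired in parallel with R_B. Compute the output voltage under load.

The load sits in parallel with R_B: R_B‖R_L = (6.11 × 51.1) / (6.11 + 51.1) = 5.457 kΩ.
V_out = 4.58 × 5.457 / (68.0 + 5.457) = 4.58 × 5.457/73.46 = 0.340 V.

V_out ≈ 0.340 V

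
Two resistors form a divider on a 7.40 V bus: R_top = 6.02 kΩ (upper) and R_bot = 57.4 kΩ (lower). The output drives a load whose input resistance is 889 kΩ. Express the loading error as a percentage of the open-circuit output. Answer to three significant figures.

The divider's output (Thévenin) resistance is R_top‖R_bot = 5.449 kΩ.
Fractional drop under load = R_th/(R_th + R_L) = 5.449 / (5.449 + 889) = 0.006092.
So the output falls by 0.609 %.

0.609 %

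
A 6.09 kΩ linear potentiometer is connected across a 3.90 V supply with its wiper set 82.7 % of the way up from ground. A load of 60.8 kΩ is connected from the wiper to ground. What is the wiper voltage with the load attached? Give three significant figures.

The wiper splits the pot into (1−α)R = 1.054 kΩ above and αR = 5.036 kΩ below.
Lower section ‖ load = 4.651 kΩ.
V_wiper = 3.90 × 4.651/(1.054 + 4.651) = 3.18 V.

V ≈ 3.18 V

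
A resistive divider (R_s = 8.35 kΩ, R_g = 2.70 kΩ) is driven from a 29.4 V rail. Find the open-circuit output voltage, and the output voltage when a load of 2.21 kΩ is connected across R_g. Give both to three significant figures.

Unloaded: 7.18 V; loaded: 3.74 V

Open-circuit: V = 29.4 × 2.70/(8.35 + 2.70) = 7.18 V.
With the load, R_g becomes R_g‖R_L = 1.215 kΩ, so V = 29.4 × 1.215/9.565 = 3.74 V.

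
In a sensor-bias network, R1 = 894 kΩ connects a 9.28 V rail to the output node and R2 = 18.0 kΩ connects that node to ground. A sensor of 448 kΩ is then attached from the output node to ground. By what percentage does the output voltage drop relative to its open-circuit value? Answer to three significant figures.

3.79 %

The divider's output (Thévenin) resistance is R1‖R2 = 17.64 kΩ.
Fractional drop under load = R_th/(R_th + R_L) = 17.64 / (17.64 + 448) = 0.03789.
So the output falls by 3.79 %.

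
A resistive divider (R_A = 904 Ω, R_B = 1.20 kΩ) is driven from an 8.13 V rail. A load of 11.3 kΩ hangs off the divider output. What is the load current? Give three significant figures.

I_L ≈ 0.392 mA

R_B‖R_L = 1085 Ω; V_out = 8.13 × 1085/1989 = 4.435 V.
I_L = V_out / R_L = 4.435 / 11.3 kΩ = 0.392 mA.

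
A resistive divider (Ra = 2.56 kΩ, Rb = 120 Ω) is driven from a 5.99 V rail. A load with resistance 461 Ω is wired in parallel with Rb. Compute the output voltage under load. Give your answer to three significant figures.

V_out ≈ 0.215 V

The load sits in parallel with Rb: Rb‖R_L = (120 × 461) / (120 + 461) = 95.22 Ω.
V_out = 5.99 × 95.22 / (2560 + 95.22) = 5.99 × 95.22/2655 = 0.215 V.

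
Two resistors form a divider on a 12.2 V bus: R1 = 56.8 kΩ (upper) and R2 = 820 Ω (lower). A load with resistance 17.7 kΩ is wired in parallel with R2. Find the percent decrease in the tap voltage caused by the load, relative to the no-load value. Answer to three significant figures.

4.37 %

The divider's output (Thévenin) resistance is R1‖R2 = 808.3 Ω.
Fractional drop under load = R_th/(R_th + R_L) = 808.3 / (808.3 + 17700) = 0.04367.
So the output falls by 4.37 %.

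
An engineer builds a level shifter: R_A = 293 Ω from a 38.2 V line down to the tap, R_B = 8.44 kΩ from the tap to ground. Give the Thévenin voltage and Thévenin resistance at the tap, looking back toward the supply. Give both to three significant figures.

V_th = 36.9 V, R_th = 283 Ω

V_th is the open-circuit tap voltage: 38.2 × 8440/(293 + 8440) = 36.9 V.
With the supply zeroed, R_A and R_B appear in parallel from the tap: R_th = R_A‖R_B = (293 × 8440)/8733 = 283 Ω.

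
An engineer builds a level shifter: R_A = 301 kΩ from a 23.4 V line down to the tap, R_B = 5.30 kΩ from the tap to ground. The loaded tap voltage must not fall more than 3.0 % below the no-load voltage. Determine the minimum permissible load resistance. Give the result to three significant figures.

Output resistance R_th = R_A‖R_B = (301 × 5.30)/306.3 = 5.208 kΩ.
The fractional drop is R_th/(R_th + R_L); requiring this ≤ 0.0300 gives R_L ≥ R_th(1/0.0300 − 1) = 5.208 × 32.33 = 168 kΩ.

R_L(min) ≈ 168 kΩ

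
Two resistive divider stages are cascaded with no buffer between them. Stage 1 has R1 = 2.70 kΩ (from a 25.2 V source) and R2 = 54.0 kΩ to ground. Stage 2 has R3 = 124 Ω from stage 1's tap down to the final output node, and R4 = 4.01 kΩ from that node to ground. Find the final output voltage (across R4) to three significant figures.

Stage 2 presents R3+R4 = 4134 Ω as a load on stage 1's tap.
Stage 1's lower leg becomes R2‖(R3+R4) = 3840 Ω, so V_mid = 25.2 × 3840/6540 = 14.80 V.
Stage 2 is itself unloaded: V_out = V_mid × R4/(R3+R4) = 14.80 × 4010/4134 = 14.4 V.

V_out ≈ 14.4 V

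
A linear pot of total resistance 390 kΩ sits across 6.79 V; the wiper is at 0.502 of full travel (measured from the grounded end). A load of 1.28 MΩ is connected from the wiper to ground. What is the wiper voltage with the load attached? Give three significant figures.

The wiper splits the pot into (1−α)R = 194.2 kΩ above and αR = 195.8 kΩ below.
Lower section ‖ load = 169.8 kΩ.
V_wiper = 6.79 × 169.8/(194.2 + 169.8) = 3.17 V.

V ≈ 3.17 V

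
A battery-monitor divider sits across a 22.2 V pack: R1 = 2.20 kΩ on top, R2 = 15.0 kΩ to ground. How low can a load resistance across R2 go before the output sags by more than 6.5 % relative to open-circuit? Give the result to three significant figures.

R_L(min) ≈ 27.6 kΩ

Output resistance R_th = R1‖R2 = (2.20 × 15.0)/17.20 = 1.919 kΩ.
The fractional drop is R_th/(R_th + R_L); requiring this ≤ 0.0650 gives R_L ≥ R_th(1/0.0650 − 1) = 1.919 × 14.38 = 27.6 kΩ.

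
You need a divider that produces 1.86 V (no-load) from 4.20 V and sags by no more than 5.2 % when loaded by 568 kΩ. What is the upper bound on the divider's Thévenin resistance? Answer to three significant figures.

Loading drop = R_th/(R_th + R_L) ≤ 0.0520, so R_th ≤ R_L · ε/(1−ε) = 568 kΩ × 0.0520/0.9480 = 31.2 kΩ.
(Any R1, R2 with R2/(R1+R2) = 0.443 and R1‖R2 ≤ 31.2 kΩ will meet the spec.)

R_th ≤ 31.2 kΩ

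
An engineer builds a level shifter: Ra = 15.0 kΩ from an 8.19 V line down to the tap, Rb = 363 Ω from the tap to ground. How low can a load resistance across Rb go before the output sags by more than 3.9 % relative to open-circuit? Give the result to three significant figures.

Output resistance R_th = Ra‖Rb = (15000 × 363)/15360 = 354.4 Ω.
The fractional drop is R_th/(R_th + R_L); requiring this ≤ 0.0390 gives R_L ≥ R_th(1/0.0390 − 1) = 354.4 × 24.64 = 8.73 kΩ.

R_L(min) ≈ 8.73 kΩ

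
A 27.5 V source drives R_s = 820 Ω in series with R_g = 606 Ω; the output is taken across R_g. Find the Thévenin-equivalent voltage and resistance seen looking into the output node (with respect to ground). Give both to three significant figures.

V_th is the open-circuit tap voltage: 27.5 × 606/(820 + 606) = 11.7 V.
With the supply zeroed, R_s and R_g appear in parallel from the tap: R_th = R_s‖R_g = (820 × 606)/1426 = 348 Ω.

V_th = 11.7 V, R_th = 348 Ω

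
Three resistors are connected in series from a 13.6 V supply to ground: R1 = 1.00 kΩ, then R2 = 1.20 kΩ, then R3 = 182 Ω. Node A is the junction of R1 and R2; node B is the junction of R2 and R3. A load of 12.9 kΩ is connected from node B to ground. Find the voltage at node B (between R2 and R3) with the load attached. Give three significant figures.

At node B, R3 is in parallel with the load: R3‖R_L = 179.5 Ω.
Below node A the resistance is R2 + (R3‖R_L) = 1379 Ω, so V_A = 13.6 × 1379/2379 = 7.884 V.
Then V_B = V_A × (R3‖R_L)/(R2 + R3‖R_L) = 7.884 × 179.5/1379 = 1.03 V.

V ≈ 1.03 V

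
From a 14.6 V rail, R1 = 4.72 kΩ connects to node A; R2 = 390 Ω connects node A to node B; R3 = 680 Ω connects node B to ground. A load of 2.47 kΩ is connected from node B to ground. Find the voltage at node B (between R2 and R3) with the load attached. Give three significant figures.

V ≈ 1.38 V

At node B, R3 is in parallel with the load: R3‖R_L = 533.2 Ω.
Below node A the resistance is R2 + (R3‖R_L) = 923.2 Ω, so V_A = 14.6 × 923.2/5643 = 2.389 V.
Then V_B = V_A × (R3‖R_L)/(R2 + R3‖R_L) = 2.389 × 533.2/923.2 = 1.38 V.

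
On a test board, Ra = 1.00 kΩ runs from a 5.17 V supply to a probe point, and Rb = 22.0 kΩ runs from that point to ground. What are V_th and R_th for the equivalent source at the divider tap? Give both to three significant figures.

V_th = 4.95 V, R_th = 957 Ω

V_th is the open-circuit tap voltage: 5.17 × 22.0/(1.00 + 22.0) = 4.95 V.
With the supply zeroed, Ra and Rb appear in parallel from the tap: R_th = Ra‖Rb = (1.00 × 22.0)/23.00 = 957 Ω.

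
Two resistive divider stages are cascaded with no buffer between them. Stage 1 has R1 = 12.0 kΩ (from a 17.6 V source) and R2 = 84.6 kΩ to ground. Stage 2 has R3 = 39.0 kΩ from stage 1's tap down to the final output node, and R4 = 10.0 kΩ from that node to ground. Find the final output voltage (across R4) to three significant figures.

Stage 2 presents R3+R4 = 49.00 kΩ as a load on stage 1's tap.
Stage 1's lower leg becomes R2‖(R3+R4) = 31.03 kΩ, so V_mid = 17.6 × 31.03/43.03 = 12.69 V.
Stage 2 is itself unloaded: V_out = V_mid × R4/(R3+R4) = 12.69 × 10.0/49.00 = 2.59 V.

V_out ≈ 2.59 V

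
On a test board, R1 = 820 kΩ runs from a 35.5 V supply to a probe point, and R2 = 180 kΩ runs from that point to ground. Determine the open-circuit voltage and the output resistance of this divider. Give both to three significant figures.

V_th is the open-circuit tap voltage: 35.5 × 180/(820 + 180) = 6.39 V.
With the supply zeroed, R1 and R2 appear in parallel from the tap: R_th = R1‖R2 = (820 × 180)/1000 = 148 kΩ.

V_th = 6.39 V, R_th = 148 kΩ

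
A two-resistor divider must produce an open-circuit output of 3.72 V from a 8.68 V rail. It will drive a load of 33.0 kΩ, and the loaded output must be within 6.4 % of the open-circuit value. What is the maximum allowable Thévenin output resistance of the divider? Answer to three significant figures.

Loading drop = R_th/(R_th + R_L) ≤ 0.0640, so R_th ≤ R_L · ε/(1−ε) = 33.0 kΩ × 0.0640/0.9360 = 2.26 kΩ.
(Any R1, R2 with R2/(R1+R2) = 0.429 and R1‖R2 ≤ 2.26 kΩ will meet the spec.)

R_th ≤ 2.26 kΩ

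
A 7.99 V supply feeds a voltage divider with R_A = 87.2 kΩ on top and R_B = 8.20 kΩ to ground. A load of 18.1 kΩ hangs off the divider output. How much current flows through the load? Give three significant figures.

R_B‖R_L = 5.643 kΩ; V_out = 7.99 × 5.643/92.84 = 0.4857 V.
I_L = V_out / R_L = 0.4857 / 18.1 kΩ = 0.0268 mA.

I_L ≈ 0.0268 mA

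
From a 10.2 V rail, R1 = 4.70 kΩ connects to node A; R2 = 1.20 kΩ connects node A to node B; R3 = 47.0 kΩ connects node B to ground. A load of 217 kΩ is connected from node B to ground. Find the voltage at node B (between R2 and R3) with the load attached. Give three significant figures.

At node B, R3 is in parallel with the load: R3‖R_L = 38.63 kΩ.
Below node A the resistance is R2 + (R3‖R_L) = 39.83 kΩ, so V_A = 10.2 × 39.83/44.53 = 9.123 V.
Then V_B = V_A × (R3‖R_L)/(R2 + R3‖R_L) = 9.123 × 38.63/39.83 = 8.85 V.

V ≈ 8.85 V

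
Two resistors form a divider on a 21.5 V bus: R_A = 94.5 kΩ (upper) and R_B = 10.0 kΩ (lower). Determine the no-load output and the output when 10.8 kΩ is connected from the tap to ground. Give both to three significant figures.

Unloaded: 2.06 V; loaded: 1.12 V

Open-circuit: V = 21.5 × 10.0/(94.5 + 10.0) = 2.06 V.
With the load, R_B becomes R_B‖R_L = 5.192 kΩ, so V = 21.5 × 5.192/99.69 = 1.12 V.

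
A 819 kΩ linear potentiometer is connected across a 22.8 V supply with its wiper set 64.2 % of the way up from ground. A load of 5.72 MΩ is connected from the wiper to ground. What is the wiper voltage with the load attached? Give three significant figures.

The wiper splits the pot into (1−α)R = 293.2 kΩ above and αR = 525.8 kΩ below.
Lower section ‖ load = 481.5 kΩ.
V_wiper = 22.8 × 481.5/(293.2 + 481.5) = 14.2 V.

V ≈ 14.2 V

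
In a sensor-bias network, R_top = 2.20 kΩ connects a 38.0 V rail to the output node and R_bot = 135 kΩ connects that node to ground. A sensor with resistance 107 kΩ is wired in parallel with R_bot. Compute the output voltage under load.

The load sits in parallel with R_bot: R_bot‖R_L = (135 × 107) / (135 + 107) = 59.69 kΩ.
V_out = 38.0 × 59.69 / (2.20 + 59.69) = 38.0 × 59.69/61.89 = 36.6 V.

V_out ≈ 36.6 V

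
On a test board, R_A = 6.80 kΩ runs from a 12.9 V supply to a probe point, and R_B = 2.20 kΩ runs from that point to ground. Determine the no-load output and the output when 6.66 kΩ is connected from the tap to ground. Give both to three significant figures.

Open-circuit: V = 12.9 × 2.20/(6.80 + 2.20) = 3.15 V.
With the load, R_B becomes R_B‖R_L = 1.654 kΩ, so V = 12.9 × 1.654/8.454 = 2.52 V.

Unloaded: 3.15 V; loaded: 2.52 V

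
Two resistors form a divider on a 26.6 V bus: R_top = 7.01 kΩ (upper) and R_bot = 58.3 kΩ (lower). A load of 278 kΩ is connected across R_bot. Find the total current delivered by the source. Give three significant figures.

I ≈ 0.482 mA

R_bot‖R_L = 48.19 kΩ, so the source sees R_top + R_bot‖R_L = 55.20 kΩ.
I = 26.6 V / 55.20 kΩ = 0.482 mA.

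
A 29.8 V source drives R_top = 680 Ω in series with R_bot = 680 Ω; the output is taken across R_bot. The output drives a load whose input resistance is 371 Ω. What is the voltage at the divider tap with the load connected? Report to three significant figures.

The load sits in parallel with R_bot: R_bot‖R_L = (680 × 371) / (680 + 371) = 240.0 Ω.
V_out = 29.8 × 240.0 / (680 + 240.0) = 29.8 × 240.0/920.0 = 7.77 V.

V_out ≈ 7.77 V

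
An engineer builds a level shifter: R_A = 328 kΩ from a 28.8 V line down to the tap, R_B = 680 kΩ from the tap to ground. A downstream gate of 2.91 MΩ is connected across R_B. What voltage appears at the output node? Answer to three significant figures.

V_out ≈ 18.1 V

The load sits in parallel with R_B: R_B‖R_L = (680 × 2910) / (680 + 2910) = 551.2 kΩ.
V_out = 28.8 × 551.2 / (328 + 551.2) = 28.8 × 551.2/879.2 = 18.1 V.
(Unloaded it would have been 19.4 V.)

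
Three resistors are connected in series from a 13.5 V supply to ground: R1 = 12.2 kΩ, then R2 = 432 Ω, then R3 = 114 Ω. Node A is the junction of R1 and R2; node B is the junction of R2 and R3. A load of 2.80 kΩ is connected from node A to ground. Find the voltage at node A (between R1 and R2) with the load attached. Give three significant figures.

V ≈ 0.487 V

Below node A the series string R2+R3 = 546.0 Ω sits in parallel with the 2800 Ω load: 456.9 Ω.
V_A = 13.5 × 456.9/(12200 + 456.9) = 0.487 V.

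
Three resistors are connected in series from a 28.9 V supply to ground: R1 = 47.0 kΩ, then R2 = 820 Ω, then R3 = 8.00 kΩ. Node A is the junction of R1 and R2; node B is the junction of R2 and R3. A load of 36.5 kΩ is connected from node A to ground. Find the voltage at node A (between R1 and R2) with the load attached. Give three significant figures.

Below node A the series string R2+R3 = 8820 Ω sits in parallel with the 36500 Ω load: 7103 Ω.
V_A = 28.9 × 7103/(47000 + 7103) = 3.79 V.

V ≈ 3.79 V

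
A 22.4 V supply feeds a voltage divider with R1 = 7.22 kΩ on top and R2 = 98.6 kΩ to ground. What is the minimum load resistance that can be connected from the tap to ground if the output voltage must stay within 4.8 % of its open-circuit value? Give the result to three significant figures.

Output resistance R_th = R1‖R2 = (7.22 × 98.6)/105.8 = 6.727 kΩ.
The fractional drop is R_th/(R_th + R_L); requiring this ≤ 0.0480 gives R_L ≥ R_th(1/0.0480 − 1) = 6.727 × 19.83 = 133 kΩ.

R_L(min) ≈ 133 kΩ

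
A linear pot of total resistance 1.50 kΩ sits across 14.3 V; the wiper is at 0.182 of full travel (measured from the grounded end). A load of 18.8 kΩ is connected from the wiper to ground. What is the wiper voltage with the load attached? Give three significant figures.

The wiper splits the pot into (1−α)R = 1227 Ω above and αR = 273.0 Ω below.
Lower section ‖ load = 269.1 Ω.
V_wiper = 14.3 × 269.1/(1227 + 269.1) = 2.57 V.

V ≈ 2.57 V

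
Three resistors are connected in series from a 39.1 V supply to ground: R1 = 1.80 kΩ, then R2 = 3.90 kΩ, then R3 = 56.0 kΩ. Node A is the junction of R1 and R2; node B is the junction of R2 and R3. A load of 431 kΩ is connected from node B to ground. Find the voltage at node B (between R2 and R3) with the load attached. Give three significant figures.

At node B, R3 is in parallel with the load: R3‖R_L = 49.56 kΩ.
Below node A the resistance is R2 + (R3‖R_L) = 53.46 kΩ, so V_A = 39.1 × 53.46/55.26 = 37.83 V.
Then V_B = V_A × (R3‖R_L)/(R2 + R3‖R_L) = 37.83 × 49.56/53.46 = 35.1 V.

V ≈ 35.1 V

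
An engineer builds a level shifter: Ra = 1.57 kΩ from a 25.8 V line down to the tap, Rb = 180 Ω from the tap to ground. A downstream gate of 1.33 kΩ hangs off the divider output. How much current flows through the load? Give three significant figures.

I_L ≈ 1.78 mA

Rb‖R_L = 158.5 Ω; V_out = 25.8 × 158.5/1729 = 2.366 V.
I_L = V_out / R_L = 2.366 / 1.33 kΩ = 1.78 mA.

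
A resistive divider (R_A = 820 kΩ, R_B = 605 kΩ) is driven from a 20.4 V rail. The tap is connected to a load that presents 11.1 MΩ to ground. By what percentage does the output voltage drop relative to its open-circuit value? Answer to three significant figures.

3.04 %

The divider's output (Thévenin) resistance is R_A‖R_B = 348.1 kΩ.
Fractional drop under load = R_th/(R_th + R_L) = 348.1 / (348.1 + 11100) = 0.03041.
So the output falls by 3.04 %.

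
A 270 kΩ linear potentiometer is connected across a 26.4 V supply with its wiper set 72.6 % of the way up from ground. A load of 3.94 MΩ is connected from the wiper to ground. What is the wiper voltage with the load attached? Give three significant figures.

The wiper splits the pot into (1−α)R = 73.98 kΩ above and αR = 196.0 kΩ below.
Lower section ‖ load = 186.7 kΩ.
V_wiper = 26.4 × 186.7/(73.98 + 186.7) = 18.9 V.

V ≈ 18.9 V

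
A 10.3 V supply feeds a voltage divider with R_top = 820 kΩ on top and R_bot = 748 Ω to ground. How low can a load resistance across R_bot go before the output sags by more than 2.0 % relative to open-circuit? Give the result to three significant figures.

Output resistance R_th = R_top‖R_bot = (820000 × 748)/820700 = 747.3 Ω.
The fractional drop is R_th/(R_th + R_L); requiring this ≤ 0.0200 gives R_L ≥ R_th(1/0.0200 − 1) = 747.3 × 49.00 = 36.6 kΩ.

R_L(min) ≈ 36.6 kΩ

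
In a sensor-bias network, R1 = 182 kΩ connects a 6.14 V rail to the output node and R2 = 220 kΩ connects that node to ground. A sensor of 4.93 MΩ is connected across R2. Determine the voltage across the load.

V_out ≈ 3.29 V

The load sits in parallel with R2: R2‖R_L = (220 × 4930) / (220 + 4930) = 210.6 kΩ.
V_out = 6.14 × 210.6 / (182 + 210.6) = 6.14 × 210.6/392.6 = 3.29 V.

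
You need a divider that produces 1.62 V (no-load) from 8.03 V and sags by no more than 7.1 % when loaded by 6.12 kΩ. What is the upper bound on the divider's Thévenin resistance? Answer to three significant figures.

R_th ≤ 468 Ω

Loading drop = R_th/(R_th + R_L) ≤ 0.0710, so R_th ≤ R_L · ε/(1−ε) = 6.12 kΩ × 0.0710/0.9290 = 468 Ω.
(Any R1, R2 with R2/(R1+R2) = 0.202 and R1‖R2 ≤ 468 Ω will meet the spec.)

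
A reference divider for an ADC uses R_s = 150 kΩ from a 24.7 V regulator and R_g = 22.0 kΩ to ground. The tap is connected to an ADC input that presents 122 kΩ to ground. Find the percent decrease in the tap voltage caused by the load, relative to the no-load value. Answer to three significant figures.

13.6 %

Unloaded V = 24.7 × 22.0/172.0 = 3.1593 V.
Loaded: R_g‖R_L = 18.64 kΩ, giving V = 24.7 × 18.64/168.6 = 2.7300 V.
Drop = (3.1593 − 2.7300) / 3.1593 = 13.6 %.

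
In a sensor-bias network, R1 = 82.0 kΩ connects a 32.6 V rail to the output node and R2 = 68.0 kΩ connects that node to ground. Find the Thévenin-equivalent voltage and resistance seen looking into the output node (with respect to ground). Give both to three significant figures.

V_th = 14.8 V, R_th = 37.2 kΩ

V_th is the open-circuit tap voltage: 32.6 × 68.0/(82.0 + 68.0) = 14.8 V.
With the supply zeroed, R1 and R2 appear in parallel from the tap: R_th = R1‖R2 = (82.0 × 68.0)/150.0 = 37.2 kΩ.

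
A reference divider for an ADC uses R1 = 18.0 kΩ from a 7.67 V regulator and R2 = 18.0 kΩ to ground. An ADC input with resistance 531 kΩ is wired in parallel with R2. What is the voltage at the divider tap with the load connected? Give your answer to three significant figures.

V_out ≈ 3.77 V

The load sits in parallel with R2: R2‖R_L = (18.0 × 531) / (18.0 + 531) = 17.41 kΩ.
V_out = 7.67 × 17.41 / (18.0 + 17.41) = 7.67 × 17.41/35.41 = 3.77 V.
(Unloaded it would have been 3.83 V.)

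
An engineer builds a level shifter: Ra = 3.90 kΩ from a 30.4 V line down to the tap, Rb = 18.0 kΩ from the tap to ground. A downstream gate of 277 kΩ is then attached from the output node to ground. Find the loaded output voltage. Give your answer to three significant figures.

The load sits in parallel with Rb: Rb‖R_L = (18.0 × 277) / (18.0 + 277) = 16.90 kΩ.
V_out = 30.4 × 16.90 / (3.90 + 16.90) = 30.4 × 16.90/20.80 = 24.7 V.
(Unloaded it would have been 25.0 V.)

V_out ≈ 24.7 V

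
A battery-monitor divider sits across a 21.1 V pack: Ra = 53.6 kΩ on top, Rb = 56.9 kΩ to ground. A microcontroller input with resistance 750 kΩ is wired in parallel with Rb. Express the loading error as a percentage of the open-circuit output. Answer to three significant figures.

3.55 %

The divider's output (Thévenin) resistance is Ra‖Rb = 27.60 kΩ.
Fractional drop under load = R_th/(R_th + R_L) = 27.60 / (27.60 + 750) = 0.03549.
So the output falls by 3.55 %.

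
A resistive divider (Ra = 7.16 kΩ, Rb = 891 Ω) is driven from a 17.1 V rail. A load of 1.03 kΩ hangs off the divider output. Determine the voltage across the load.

V_out ≈ 1.07 V

The load sits in parallel with Rb: Rb‖R_L = (891 × 1030) / (891 + 1030) = 477.7 Ω.
V_out = 17.1 × 477.7 / (7160 + 477.7) = 17.1 × 477.7/7638 = 1.07 V.
(Unloaded it would have been 1.89 V.)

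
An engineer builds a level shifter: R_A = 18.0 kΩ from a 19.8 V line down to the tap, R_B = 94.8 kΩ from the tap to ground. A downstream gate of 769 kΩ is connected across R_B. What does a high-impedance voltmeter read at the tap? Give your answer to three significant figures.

V_out ≈ 16.3 V

The load sits in parallel with R_B: R_B‖R_L = (94.8 × 769) / (94.8 + 769) = 84.40 kΩ.
V_out = 19.8 × 84.40 / (18.0 + 84.40) = 19.8 × 84.40/102.4 = 16.3 V.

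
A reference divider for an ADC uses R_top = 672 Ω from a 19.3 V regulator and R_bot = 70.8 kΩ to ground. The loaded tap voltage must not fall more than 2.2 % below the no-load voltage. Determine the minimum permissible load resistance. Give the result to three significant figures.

R_L(min) ≈ 29.6 kΩ

Output resistance R_th = R_top‖R_bot = (672 × 70800)/71470 = 665.7 Ω.
The fractional drop is R_th/(R_th + R_L); requiring this ≤ 0.0220 gives R_L ≥ R_th(1/0.0220 − 1) = 665.7 × 44.45 = 29.6 kΩ.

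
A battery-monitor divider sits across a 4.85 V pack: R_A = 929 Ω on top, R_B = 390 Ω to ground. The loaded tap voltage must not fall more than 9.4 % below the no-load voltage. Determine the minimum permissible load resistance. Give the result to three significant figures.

R_L(min) ≈ 2.65 kΩ

Output resistance R_th = R_A‖R_B = (929 × 390)/1319 = 274.7 Ω.
The fractional drop is R_th/(R_th + R_L); requiring this ≤ 0.0940 gives R_L ≥ R_th(1/0.0940 − 1) = 274.7 × 9.638 = 2.65 kΩ.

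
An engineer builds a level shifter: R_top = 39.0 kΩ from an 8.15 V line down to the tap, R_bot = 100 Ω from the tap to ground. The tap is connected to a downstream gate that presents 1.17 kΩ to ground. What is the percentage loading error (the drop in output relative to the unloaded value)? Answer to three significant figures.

The divider's output (Thévenin) resistance is R_top‖R_bot = 99.74 Ω.
Fractional drop under load = R_th/(R_th + R_L) = 99.74 / (99.74 + 1170) = 0.07855.
So the output falls by 7.86 %.

7.86 %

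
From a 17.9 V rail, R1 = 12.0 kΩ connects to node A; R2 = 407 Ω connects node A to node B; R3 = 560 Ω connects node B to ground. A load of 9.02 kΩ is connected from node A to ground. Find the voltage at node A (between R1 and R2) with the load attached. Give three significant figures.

V ≈ 1.21 V

Below node A the series string R2+R3 = 967.0 Ω sits in parallel with the 9020 Ω load: 873.4 Ω.
V_A = 17.9 × 873.4/(12000 + 873.4) = 1.21 V.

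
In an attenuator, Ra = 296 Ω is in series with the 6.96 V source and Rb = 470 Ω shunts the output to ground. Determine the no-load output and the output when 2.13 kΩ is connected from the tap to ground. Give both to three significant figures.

Open-circuit: V = 6.96 × 470/(296 + 470) = 4.27 V.
With the load, Rb becomes Rb‖R_L = 385.0 Ω, so V = 6.96 × 385.0/681.0 = 3.93 V.

Unloaded: 4.27 V; loaded: 3.93 V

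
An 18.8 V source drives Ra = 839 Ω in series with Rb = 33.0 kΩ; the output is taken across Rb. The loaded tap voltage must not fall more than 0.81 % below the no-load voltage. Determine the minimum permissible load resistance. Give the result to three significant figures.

Output resistance R_th = Ra‖Rb = (839 × 33000)/33840 = 818.2 Ω.
The fractional drop is R_th/(R_th + R_L); requiring this ≤ 0.00810 gives R_L ≥ R_th(1/0.00810 − 1) = 818.2 × 122.5 = 100 kΩ.

R_L(min) ≈ 100 kΩ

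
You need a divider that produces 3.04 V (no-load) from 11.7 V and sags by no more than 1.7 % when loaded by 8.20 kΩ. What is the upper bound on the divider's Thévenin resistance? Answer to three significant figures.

R_th ≤ 142 Ω

Loading drop = R_th/(R_th + R_L) ≤ 0.0170, so R_th ≤ R_L · ε/(1−ε) = 8.20 kΩ × 0.0170/0.9830 = 142 Ω.
(Any R1, R2 with R2/(R1+R2) = 0.260 and R1‖R2 ≤ 142 Ω will meet the spec.)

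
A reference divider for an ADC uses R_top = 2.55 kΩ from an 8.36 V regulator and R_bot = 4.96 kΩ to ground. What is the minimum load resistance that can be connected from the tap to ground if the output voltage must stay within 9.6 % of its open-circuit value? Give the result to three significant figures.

Output resistance R_th = R_top‖R_bot = (2.55 × 4.96)/7.510 = 1.684 kΩ.
The fractional drop is R_th/(R_th + R_L); requiring this ≤ 0.0960 gives R_L ≥ R_th(1/0.0960 − 1) = 1.684 × 9.417 = 15.9 kΩ.

R_L(min) ≈ 15.9 kΩ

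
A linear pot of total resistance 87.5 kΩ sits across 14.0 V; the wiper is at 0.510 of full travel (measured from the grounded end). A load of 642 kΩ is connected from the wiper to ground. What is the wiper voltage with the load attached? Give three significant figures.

V ≈ 6.90 V

The wiper splits the pot into (1−α)R = 42.88 kΩ above and αR = 44.62 kΩ below.
Lower section ‖ load = 41.72 kΩ.
V_wiper = 14.0 × 41.72/(42.88 + 41.72) = 6.90 V.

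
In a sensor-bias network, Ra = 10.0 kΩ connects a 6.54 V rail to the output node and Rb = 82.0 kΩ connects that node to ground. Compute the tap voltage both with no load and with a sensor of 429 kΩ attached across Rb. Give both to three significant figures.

Open-circuit: V = 6.54 × 82.0/(10.0 + 82.0) = 5.83 V.
With the load, Rb becomes Rb‖R_L = 68.84 kΩ, so V = 6.54 × 68.84/78.84 = 5.71 V.

Unloaded: 5.83 V; loaded: 5.71 V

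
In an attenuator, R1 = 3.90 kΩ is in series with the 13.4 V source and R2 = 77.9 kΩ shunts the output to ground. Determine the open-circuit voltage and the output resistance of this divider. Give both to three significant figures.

V_th is the open-circuit tap voltage: 13.4 × 77.9/(3.90 + 77.9) = 12.8 V.
With the supply zeroed, R1 and R2 appear in parallel from the tap: R_th = R1‖R2 = (3.90 × 77.9)/81.80 = 3.71 kΩ.

V_th = 12.8 V, R_th = 3.71 kΩ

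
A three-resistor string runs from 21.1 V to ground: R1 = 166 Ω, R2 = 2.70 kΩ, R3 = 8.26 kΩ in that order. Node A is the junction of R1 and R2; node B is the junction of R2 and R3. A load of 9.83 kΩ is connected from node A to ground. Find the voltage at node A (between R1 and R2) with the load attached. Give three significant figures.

V ≈ 20.4 V

Below node A the series string R2+R3 = 10960 Ω sits in parallel with the 9830 Ω load: 5182 Ω.
V_A = 21.1 × 5182/(166 + 5182) = 20.4 V.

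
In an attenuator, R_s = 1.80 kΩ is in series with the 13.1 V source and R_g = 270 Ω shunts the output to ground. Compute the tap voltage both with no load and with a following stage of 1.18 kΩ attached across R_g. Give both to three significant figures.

Unloaded: 1.71 V; loaded: 1.43 V

Open-circuit: V = 13.1 × 270/(1800 + 270) = 1.71 V.
With the load, R_g becomes R_g‖R_L = 219.7 Ω, so V = 13.1 × 219.7/2020 = 1.43 V.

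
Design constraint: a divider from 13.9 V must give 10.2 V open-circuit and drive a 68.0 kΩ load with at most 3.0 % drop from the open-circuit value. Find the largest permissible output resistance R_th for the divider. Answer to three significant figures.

R_th ≤ 2.10 kΩ

Loading drop = R_th/(R_th + R_L) ≤ 0.0300, so R_th ≤ R_L · ε/(1−ε) = 68.0 kΩ × 0.0300/0.9700 = 2.10 kΩ.
(Any R1, R2 with R2/(R1+R2) = 0.734 and R1‖R2 ≤ 2.10 kΩ will meet the spec.)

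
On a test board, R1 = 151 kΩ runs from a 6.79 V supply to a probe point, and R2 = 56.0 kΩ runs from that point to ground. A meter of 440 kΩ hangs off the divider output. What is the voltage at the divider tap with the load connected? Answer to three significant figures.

The load sits in parallel with R2: R2‖R_L = (56.0 × 440) / (56.0 + 440) = 49.68 kΩ.
V_out = 6.79 × 49.68 / (151 + 49.68) = 6.79 × 49.68/200.7 = 1.68 V.

V_out ≈ 1.68 V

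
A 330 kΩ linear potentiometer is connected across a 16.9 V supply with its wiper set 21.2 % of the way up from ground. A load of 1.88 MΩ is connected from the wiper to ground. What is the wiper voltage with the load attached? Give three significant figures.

V ≈ 3.48 V

The wiper splits the pot into (1−α)R = 260.0 kΩ above and αR = 69.96 kΩ below.
Lower section ‖ load = 67.45 kΩ.
V_wiper = 16.9 × 67.45/(260.0 + 67.45) = 3.48 V.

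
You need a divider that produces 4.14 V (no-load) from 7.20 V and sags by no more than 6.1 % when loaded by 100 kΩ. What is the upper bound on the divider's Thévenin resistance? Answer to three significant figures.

R_th ≤ 6.50 kΩ

Loading drop = R_th/(R_th + R_L) ≤ 0.0610, so R_th ≤ R_L · ε/(1−ε) = 100 kΩ × 0.0610/0.9390 = 6.50 kΩ.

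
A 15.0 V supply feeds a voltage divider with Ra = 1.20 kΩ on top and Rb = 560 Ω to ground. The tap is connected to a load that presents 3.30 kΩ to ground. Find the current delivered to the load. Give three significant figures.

I_L ≈ 1.30 mA

Rb‖R_L = 478.8 Ω; V_out = 15.0 × 478.8/1679 = 4.278 V.
I_L = V_out / R_L = 4.278 / 3.30 kΩ = 1.30 mA.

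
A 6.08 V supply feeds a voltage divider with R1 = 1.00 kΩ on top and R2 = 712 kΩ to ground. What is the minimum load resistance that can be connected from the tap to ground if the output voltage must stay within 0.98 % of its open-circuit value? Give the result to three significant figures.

Output resistance R_th = R1‖R2 = (1000 × 712000)/713000 = 998.6 Ω.
The fractional drop is R_th/(R_th + R_L); requiring this ≤ 0.00980 gives R_L ≥ R_th(1/0.00980 − 1) = 998.6 × 101.0 = 101 kΩ.

R_L(min) ≈ 101 kΩ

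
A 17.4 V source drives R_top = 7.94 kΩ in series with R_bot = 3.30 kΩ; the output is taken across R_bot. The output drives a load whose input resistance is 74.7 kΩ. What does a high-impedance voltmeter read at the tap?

V_out ≈ 4.95 V

The load sits in parallel with R_bot: R_bot‖R_L = (3.30 × 74.7) / (3.30 + 74.7) = 3.160 kΩ.
V_out = 17.4 × 3.160 / (7.94 + 3.160) = 17.4 × 3.160/11.10 = 4.95 V.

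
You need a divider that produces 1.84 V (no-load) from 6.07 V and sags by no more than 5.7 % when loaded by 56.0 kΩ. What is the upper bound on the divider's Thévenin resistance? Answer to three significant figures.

Loading drop = R_th/(R_th + R_L) ≤ 0.0570, so R_th ≤ R_L · ε/(1−ε) = 56.0 kΩ × 0.0570/0.9430 = 3.38 kΩ.
(Any R1, R2 with R2/(R1+R2) = 0.303 and R1‖R2 ≤ 3.38 kΩ will meet the spec.)

R_th ≤ 3.38 kΩ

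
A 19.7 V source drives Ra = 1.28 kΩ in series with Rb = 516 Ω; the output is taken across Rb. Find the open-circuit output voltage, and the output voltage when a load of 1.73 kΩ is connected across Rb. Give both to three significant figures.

Unloaded: 5.66 V; loaded: 4.67 V

Open-circuit: V = 19.7 × 516/(1280 + 516) = 5.66 V.
With the load, Rb becomes Rb‖R_L = 397.5 Ω, so V = 19.7 × 397.5/1677 = 4.67 V.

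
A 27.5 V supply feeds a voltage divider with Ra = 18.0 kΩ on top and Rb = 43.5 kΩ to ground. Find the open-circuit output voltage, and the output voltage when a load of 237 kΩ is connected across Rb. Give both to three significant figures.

Unloaded: 19.5 V; loaded: 18.5 V

Open-circuit: V = 27.5 × 43.5/(18.0 + 43.5) = 19.5 V.
With the load, Rb becomes Rb‖R_L = 36.75 kΩ, so V = 27.5 × 36.75/54.75 = 18.5 V.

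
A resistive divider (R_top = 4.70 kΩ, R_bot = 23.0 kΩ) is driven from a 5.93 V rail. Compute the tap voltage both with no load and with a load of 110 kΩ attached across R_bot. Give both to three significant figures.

Unloaded: 4.92 V; loaded: 4.76 V

Open-circuit: V = 5.93 × 23.0/(4.70 + 23.0) = 4.92 V.
With the load, R_bot becomes R_bot‖R_L = 19.02 kΩ, so V = 5.93 × 19.02/23.72 = 4.76 V.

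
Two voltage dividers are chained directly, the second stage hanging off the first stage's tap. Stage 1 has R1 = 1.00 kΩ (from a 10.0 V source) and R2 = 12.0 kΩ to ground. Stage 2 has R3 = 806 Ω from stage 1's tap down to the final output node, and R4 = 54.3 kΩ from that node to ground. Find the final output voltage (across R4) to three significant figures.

V_out ≈ 8.95 V

Stage 2 presents R3+R4 = 55110 Ω as a load on stage 1's tap.
Stage 1's lower leg becomes R2‖(R3+R4) = 9854 Ω, so V_mid = 10.0 × 9854/10850 = 9.079 V.
Stage 2 is itself unloaded: V_out = V_mid × R4/(R3+R4) = 9.079 × 54300/55110 = 8.95 V.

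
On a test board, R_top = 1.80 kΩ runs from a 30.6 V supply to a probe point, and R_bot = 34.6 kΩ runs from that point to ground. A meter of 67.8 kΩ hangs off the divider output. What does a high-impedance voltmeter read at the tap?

V_out ≈ 28.4 V

The load sits in parallel with R_bot: R_bot‖R_L = (34.6 × 67.8) / (34.6 + 67.8) = 22.91 kΩ.
V_out = 30.6 × 22.91 / (1.80 + 22.91) = 30.6 × 22.91/24.71 = 28.4 V.
(Unloaded it would have been 29.1 V.)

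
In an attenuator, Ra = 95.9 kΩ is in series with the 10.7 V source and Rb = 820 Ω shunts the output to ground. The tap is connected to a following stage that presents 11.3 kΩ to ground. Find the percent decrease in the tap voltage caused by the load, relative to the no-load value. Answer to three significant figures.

The divider's output (Thévenin) resistance is Ra‖Rb = 813.0 Ω.
Fractional drop under load = R_th/(R_th + R_L) = 813.0 / (813.0 + 11300) = 0.06712.
So the output falls by 6.71 %.

6.71 %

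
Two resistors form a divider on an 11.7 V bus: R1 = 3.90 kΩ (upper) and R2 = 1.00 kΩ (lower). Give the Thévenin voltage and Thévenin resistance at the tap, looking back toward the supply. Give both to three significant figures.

V_th = 2.39 V, R_th = 796 Ω

V_th is the open-circuit tap voltage: 11.7 × 1.00/(3.90 + 1.00) = 2.39 V.
With the supply zeroed, R1 and R2 appear in parallel from the tap: R_th = R1‖R2 = (3.90 × 1.00)/4.900 = 796 Ω.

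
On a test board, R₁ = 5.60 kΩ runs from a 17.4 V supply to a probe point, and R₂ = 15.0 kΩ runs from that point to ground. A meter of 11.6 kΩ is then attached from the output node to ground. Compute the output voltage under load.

V_out ≈ 9.37 V

The load sits in parallel with R₂: R₂‖R_L = (15.0 × 11.6) / (15.0 + 11.6) = 6.541 kΩ.
V_out = 17.4 × 6.541 / (5.60 + 6.541) = 17.4 × 6.541/12.14 = 9.37 V.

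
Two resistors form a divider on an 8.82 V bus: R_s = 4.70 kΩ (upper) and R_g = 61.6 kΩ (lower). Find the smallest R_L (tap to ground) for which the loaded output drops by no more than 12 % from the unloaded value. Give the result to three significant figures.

Output resistance R_th = R_s‖R_g = (4.70 × 61.6)/66.30 = 4.367 kΩ.
The fractional drop is R_th/(R_th + R_L); requiring this ≤ 0.120 gives R_L ≥ R_th(1/0.120 − 1) = 4.367 × 7.333 = 32.0 kΩ.

R_L(min) ≈ 32.0 kΩ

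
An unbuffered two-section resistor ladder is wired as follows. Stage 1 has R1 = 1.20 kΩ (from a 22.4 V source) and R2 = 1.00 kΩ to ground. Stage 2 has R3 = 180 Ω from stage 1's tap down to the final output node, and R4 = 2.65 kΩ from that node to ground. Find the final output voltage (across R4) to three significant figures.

Stage 2 presents R3+R4 = 2830 Ω as a load on stage 1's tap.
Stage 1's lower leg becomes R2‖(R3+R4) = 738.9 Ω, so V_mid = 22.4 × 738.9/1939 = 8.536 V.
Stage 2 is itself unloaded: V_out = V_mid × R4/(R3+R4) = 8.536 × 2650/2830 = 7.99 V.

V_out ≈ 7.99 V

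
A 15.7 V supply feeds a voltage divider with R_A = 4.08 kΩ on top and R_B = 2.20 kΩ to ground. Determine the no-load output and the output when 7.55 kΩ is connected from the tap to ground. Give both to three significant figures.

Open-circuit: V = 15.7 × 2.20/(4.08 + 2.20) = 5.50 V.
With the load, R_B becomes R_B‖R_L = 1.704 kΩ, so V = 15.7 × 1.704/5.784 = 4.62 V.

Unloaded: 5.50 V; loaded: 4.62 V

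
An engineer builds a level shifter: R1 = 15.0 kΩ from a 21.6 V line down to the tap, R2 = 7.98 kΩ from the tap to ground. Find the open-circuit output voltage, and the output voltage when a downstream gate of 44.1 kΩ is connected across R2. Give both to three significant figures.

Open-circuit: V = 21.6 × 7.98/(15.0 + 7.98) = 7.50 V.
With the load, R2 becomes R2‖R_L = 6.757 kΩ, so V = 21.6 × 6.757/21.76 = 6.71 V.

Unloaded: 7.50 V; loaded: 6.71 V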